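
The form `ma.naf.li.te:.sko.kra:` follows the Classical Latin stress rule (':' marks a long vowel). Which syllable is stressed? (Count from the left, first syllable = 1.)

4

Classical Latin: stress the penult if heavy (long vowel or closed), else the antepenult.
Weights: 4 te: H, 5 sko L, 6 kra: H.
The penult (syllable 5, sko) is light, so stress falls on the antepenult (syllable 4, te:).
Stress on syllable 4: ma.naf.li.ˈte:.sko.kra:.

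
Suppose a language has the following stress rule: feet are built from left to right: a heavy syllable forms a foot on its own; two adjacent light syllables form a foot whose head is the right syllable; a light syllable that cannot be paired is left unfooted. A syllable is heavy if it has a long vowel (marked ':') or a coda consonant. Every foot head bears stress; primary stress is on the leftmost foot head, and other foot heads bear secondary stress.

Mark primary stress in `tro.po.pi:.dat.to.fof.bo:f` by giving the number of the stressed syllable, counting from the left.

Weights: 1 tro L, 2 po L, 3 pi: H, 4 dat H, 5 to L, 6 fof H, 7 bo:f H.
Parse left to right (heavy = foot alone; LL = one foot; stranded L unfooted): (tro.ˈpo) (ˈpi:) (ˈdat) to (ˈfof) (ˈbo:f).
Foot heads: 2, 3, 4, 6, 7.
Primary stress on the leftmost head = syllable 2.
Primary stress: syllable 2 → tro.ˈpo.pi:.dat.to.fof.bo:f.

2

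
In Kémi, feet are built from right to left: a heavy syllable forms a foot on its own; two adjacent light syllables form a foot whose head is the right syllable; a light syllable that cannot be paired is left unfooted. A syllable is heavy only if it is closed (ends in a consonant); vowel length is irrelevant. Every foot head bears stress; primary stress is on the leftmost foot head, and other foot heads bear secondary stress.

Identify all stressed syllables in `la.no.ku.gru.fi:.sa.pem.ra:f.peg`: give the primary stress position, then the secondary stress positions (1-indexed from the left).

Weights: 1 la L, 2 no L, 3 ku L, 4 gru L, 5 fi: L, 6 sa L, 7 pem H, 8 ra:f H, 9 peg H.
Parse right to left (heavy = foot alone; LL = one foot; stranded L unfooted): (la.ˈno) (ku.ˈgru) (fi:.ˈsa) (ˈpem) (ˈra:f) (ˈpeg).
Foot heads: 2, 4, 6, 7, 8, 9.
Primary stress on the leftmost head = syllable 2.
Secondary stress on 4, 6, 7, 8, 9: la.ˈno.ku.ˌgru.fi:.ˌsa.ˌpem.ˌra:f.ˌpeg.

primary 2, secondary 4, 6, 7, 8, 9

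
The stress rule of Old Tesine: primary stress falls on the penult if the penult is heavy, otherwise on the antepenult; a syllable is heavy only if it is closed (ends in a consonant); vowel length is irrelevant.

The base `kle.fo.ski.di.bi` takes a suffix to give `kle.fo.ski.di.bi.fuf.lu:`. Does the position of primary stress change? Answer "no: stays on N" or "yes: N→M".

Base `kle.fo.ski.di.bi` (5 syllables):
  Weights: 3 ski L, 4 di L, 5 bi L.
  The penult (syllable 4, di) is light, so stress falls on the antepenult (syllable 3, ski).
  → primary stress on syllable 3.
Suffixed `kle.fo.ski.di.bi.fuf.lu:` (7 syllables):
  Weights: 5 bi L, 6 fuf H, 7 lu: L.
  The penult (syllable 6, fuf) is heavy, so it takes stress.
  → primary stress on syllable 6.

yes: 3→6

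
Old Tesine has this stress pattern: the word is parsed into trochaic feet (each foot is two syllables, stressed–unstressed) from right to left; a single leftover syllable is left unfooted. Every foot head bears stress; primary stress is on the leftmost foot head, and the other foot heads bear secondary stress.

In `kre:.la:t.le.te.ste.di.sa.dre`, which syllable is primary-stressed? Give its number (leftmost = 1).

Parse right to left into trochaic (ˈσσ) feet: (ˈkre:.la:t) (ˈle.te) (ˈste.di) (ˈsa.dre).
Foot heads (stressed positions): 1, 3, 5, 7.
End Rule Leftmost: primary stress on the leftmost head = syllable 1.
Primary stress: syllable 1 → ˈkre:.la:t.le.te.ste.di.sa.dre.

1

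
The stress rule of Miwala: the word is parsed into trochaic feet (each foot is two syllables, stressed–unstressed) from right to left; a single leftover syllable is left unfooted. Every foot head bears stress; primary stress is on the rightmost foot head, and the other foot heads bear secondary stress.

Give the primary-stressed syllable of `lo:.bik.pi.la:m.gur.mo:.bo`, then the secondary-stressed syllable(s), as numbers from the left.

Parse right to left into trochaic (ˈσσ) feet: lo: (ˈbik.pi) (ˈla:m.gur) (ˈmo:.bo). Syllable 1 is left unfooted.
Foot heads (stressed positions): 2, 4, 6.
End Rule Rightmost: primary stress on the rightmost head = syllable 6.
Secondary stress on 2, 4: lo:.ˌbik.pi.ˌla:m.gur.ˈmo:.bo.

primary 6, secondary 2, 4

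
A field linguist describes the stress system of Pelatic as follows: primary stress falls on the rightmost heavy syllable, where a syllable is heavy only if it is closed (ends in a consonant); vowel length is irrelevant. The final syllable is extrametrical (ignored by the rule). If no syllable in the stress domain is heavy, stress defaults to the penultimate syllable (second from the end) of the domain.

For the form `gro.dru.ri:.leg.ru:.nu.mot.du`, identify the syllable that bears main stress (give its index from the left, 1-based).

The final syllable (8, du) is extrametrical; the stress domain is syllables 1–7.
Weights: 1 gro L, 2 dru L, 3 ri: L, 4 leg H, 5 ru: L, 6 nu L, 7 mot H.
Heavy syllables in the domain: 4, 7. The rightmost is syllable 7 (mot).
Primary stress: syllable 7 → gro.dru.ri:.leg.ru:.nu.ˈmot.du.

7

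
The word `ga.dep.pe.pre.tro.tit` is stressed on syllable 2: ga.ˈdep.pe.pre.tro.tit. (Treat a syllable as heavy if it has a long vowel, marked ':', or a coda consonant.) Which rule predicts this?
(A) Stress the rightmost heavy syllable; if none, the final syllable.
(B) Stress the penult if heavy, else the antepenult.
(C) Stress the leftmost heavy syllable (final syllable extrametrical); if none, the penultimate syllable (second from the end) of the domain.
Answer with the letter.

Rule A → syllable 6 (observed: 2).
Rule B → syllable 4 (observed: 2).
Rule C → syllable 2 ✓.

C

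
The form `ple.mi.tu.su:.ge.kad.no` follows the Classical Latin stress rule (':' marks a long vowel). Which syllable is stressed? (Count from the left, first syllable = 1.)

6

Classical Latin: stress the penult if heavy (long vowel or closed), else the antepenult.
Weights: 5 ge L, 6 kad H, 7 no L.
The penult (syllable 6, kad) is heavy, so it takes stress.
Stress on syllable 6: ple.mi.tu.su:.ge.ˈkad.no.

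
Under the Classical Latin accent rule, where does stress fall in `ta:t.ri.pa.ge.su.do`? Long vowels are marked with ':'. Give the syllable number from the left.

4

Classical Latin: stress the penult if heavy (long vowel or closed), else the antepenult.
Weights: 4 ge L, 5 su L, 6 do L.
The penult (syllable 5, su) is light, so stress falls on the antepenult (syllable 4, ge).
Stress on syllable 4: ta:t.ri.pa.ˈge.su.do.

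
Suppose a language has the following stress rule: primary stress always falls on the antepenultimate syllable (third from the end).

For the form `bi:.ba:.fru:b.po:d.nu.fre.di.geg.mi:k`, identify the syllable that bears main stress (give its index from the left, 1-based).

The word has 9 syllables; the antepenultimate syllable (third from the end) is syllable 7 (di).
Primary stress: syllable 7 → bi:.ba:.fru:b.po:d.nu.fre.ˈdi.geg.mi:k.

7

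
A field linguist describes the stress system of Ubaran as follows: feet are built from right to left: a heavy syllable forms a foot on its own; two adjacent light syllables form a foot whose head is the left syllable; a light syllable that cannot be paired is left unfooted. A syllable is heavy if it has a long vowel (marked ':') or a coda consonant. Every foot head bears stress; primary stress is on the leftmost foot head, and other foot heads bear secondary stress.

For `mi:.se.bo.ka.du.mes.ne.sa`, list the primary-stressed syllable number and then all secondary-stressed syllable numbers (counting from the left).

Weights: 1 mi: H, 2 se L, 3 bo L, 4 ka L, 5 du L, 6 mes H, 7 ne L, 8 sa L.
Parse right to left (heavy = foot alone; LL = one foot; stranded L unfooted): (ˈmi:) (ˈse.bo) (ˈka.du) (ˈmes) (ˈne.sa).
Foot heads: 1, 2, 4, 6, 7.
Primary stress on the leftmost head = syllable 1.
Secondary stress on 2, 4, 6, 7: ˈmi:.ˌse.bo.ˌka.du.ˌmes.ˌne.sa.

primary 1, secondary 2, 4, 6, 7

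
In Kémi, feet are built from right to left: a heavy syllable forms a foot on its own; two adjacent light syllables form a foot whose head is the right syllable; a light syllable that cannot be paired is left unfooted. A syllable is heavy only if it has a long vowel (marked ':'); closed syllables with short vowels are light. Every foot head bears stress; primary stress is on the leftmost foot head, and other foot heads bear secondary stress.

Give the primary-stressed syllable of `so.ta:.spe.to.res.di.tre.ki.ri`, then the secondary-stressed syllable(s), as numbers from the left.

primary 2, secondary 5, 7, 9

Weights: 1 so L, 2 ta: H, 3 spe L, 4 to L, 5 res L, 6 di L, 7 tre L, 8 ki L, 9 ri L.
Parse right to left (heavy = foot alone; LL = one foot; stranded L unfooted): so (ˈta:) spe (to.ˈres) (di.ˈtre) (ki.ˈri).
Foot heads: 2, 5, 7, 9.
Primary stress on the leftmost head = syllable 2.
Secondary stress on 5, 7, 9: so.ˈta:.spe.to.ˌres.di.ˌtre.ki.ˌri.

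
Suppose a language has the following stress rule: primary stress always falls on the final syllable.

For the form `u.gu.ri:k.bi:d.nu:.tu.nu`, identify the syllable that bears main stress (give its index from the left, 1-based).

7

The word has 7 syllables; the final syllable is syllable 7 (nu).
Primary stress: syllable 7 → u.gu.ri:k.bi:d.nu:.tu.ˈnu.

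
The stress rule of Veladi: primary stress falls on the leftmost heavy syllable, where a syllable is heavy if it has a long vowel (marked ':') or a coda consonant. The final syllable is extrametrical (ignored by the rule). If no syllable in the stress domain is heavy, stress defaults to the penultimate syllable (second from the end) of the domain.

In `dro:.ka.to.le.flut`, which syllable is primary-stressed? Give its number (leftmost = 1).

1

The final syllable (5, flut) is extrametrical; the stress domain is syllables 1–4.
Weights: 1 dro: H, 2 ka L, 3 to L, 4 le L.
Heavy syllables in the domain: 1. The leftmost is syllable 1 (dro:).
Primary stress: syllable 1 → ˈdro:.ka.to.le.flut.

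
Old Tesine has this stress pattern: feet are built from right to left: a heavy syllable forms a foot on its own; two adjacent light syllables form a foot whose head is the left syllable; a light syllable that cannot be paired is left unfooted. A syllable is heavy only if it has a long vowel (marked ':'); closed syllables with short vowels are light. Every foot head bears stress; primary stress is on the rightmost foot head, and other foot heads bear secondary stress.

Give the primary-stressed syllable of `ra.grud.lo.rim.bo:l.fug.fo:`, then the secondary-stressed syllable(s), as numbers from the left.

primary 7, secondary 1, 3, 5

Weights: 1 ra L, 2 grud L, 3 lo L, 4 rim L, 5 bo:l H, 6 fug L, 7 fo: H.
Parse right to left (heavy = foot alone; LL = one foot; stranded L unfooted): (ˈra.grud) (ˈlo.rim) (ˈbo:l) fug (ˈfo:).
Foot heads: 1, 3, 5, 7.
Primary stress on the rightmost head = syllable 7.
Secondary stress on 1, 3, 5: ˌra.grud.ˌlo.rim.ˌbo:l.fug.ˈfo:.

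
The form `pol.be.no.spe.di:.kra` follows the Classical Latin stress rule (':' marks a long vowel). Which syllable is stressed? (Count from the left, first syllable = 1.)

Classical Latin: stress the penult if heavy (long vowel or closed), else the antepenult.
Weights: 4 spe L, 5 di: H, 6 kra L.
The penult (syllable 5, di:) is heavy, so it takes stress.
Stress on syllable 5: pol.be.no.spe.ˈdi:.kra.

5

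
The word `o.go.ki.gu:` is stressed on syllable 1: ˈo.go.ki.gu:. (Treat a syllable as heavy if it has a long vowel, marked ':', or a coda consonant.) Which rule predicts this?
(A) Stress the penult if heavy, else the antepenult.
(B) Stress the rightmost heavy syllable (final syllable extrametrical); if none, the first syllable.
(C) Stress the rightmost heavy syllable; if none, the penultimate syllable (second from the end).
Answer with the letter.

B

Rule A → syllable 2 (observed: 1).
Rule B → syllable 1 ✓.
Rule C → syllable 4 (observed: 1).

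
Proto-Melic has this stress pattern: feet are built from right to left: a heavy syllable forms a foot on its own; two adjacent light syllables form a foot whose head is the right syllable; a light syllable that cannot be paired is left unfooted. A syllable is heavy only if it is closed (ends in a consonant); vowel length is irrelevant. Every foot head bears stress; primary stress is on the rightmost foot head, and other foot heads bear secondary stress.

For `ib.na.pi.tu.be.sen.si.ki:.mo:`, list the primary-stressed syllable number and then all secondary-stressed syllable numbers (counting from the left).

Weights: 1 ib H, 2 na L, 3 pi L, 4 tu L, 5 be L, 6 sen H, 7 si L, 8 ki: L, 9 mo: L.
Parse right to left (heavy = foot alone; LL = one foot; stranded L unfooted): (ˈib) (na.ˈpi) (tu.ˈbe) (ˈsen) si (ki:.ˈmo:).
Foot heads: 1, 3, 5, 6, 9.
Primary stress on the rightmost head = syllable 9.
Secondary stress on 1, 3, 5, 6: ˌib.na.ˌpi.tu.ˌbe.ˌsen.si.ki:.ˈmo:.

primary 9, secondary 1, 3, 5, 6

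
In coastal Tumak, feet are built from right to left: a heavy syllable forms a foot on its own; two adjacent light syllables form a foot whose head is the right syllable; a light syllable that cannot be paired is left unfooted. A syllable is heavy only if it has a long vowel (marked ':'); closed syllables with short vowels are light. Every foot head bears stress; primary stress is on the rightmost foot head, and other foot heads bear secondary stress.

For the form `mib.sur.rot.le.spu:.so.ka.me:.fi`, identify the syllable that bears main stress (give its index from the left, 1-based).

8

Weights: 1 mib L, 2 sur L, 3 rot L, 4 le L, 5 spu: H, 6 so L, 7 ka L, 8 me: H, 9 fi L.
Parse right to left (heavy = foot alone; LL = one foot; stranded L unfooted): (mib.ˈsur) (rot.ˈle) (ˈspu:) (so.ˈka) (ˈme:) fi.
Foot heads: 2, 4, 5, 7, 8.
Primary stress on the rightmost head = syllable 8.
Primary stress: syllable 8 → mib.sur.rot.le.spu:.so.ka.ˈme:.fi.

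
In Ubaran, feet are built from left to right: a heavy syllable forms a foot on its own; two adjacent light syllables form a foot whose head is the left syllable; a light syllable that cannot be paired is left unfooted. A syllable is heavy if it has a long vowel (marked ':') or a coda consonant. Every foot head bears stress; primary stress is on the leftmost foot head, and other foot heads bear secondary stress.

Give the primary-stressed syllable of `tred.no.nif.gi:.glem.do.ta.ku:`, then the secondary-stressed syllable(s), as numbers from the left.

primary 1, secondary 3, 4, 5, 6, 8

Weights: 1 tred H, 2 no L, 3 nif H, 4 gi: H, 5 glem H, 6 do L, 7 ta L, 8 ku: H.
Parse left to right (heavy = foot alone; LL = one foot; stranded L unfooted): (ˈtred) no (ˈnif) (ˈgi:) (ˈglem) (ˈdo.ta) (ˈku:).
Foot heads: 1, 3, 4, 5, 6, 8.
Primary stress on the leftmost head = syllable 1.
Secondary stress on 3, 4, 5, 6, 8: ˈtred.no.ˌnif.ˌgi:.ˌglem.ˌdo.ta.ˌku:.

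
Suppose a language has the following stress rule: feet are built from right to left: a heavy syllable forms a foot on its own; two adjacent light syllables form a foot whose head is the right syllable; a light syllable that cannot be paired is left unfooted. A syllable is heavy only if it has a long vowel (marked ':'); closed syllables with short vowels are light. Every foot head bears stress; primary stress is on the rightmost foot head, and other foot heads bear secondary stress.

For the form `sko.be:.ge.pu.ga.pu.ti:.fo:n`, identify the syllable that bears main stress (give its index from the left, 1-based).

8

Weights: 1 sko L, 2 be: H, 3 ge L, 4 pu L, 5 ga L, 6 pu L, 7 ti: H, 8 fo:n H.
Parse right to left (heavy = foot alone; LL = one foot; stranded L unfooted): sko (ˈbe:) (ge.ˈpu) (ga.ˈpu) (ˈti:) (ˈfo:n).
Foot heads: 2, 4, 6, 7, 8.
Primary stress on the rightmost head = syllable 8.
Primary stress: syllable 8 → sko.be:.ge.pu.ga.pu.ti:.ˈfo:n.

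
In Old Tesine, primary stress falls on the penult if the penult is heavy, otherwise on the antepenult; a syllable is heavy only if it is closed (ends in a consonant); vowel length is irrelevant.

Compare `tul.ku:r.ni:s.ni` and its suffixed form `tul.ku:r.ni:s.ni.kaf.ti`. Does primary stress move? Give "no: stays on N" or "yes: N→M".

yes: 3→5

Base `tul.ku:r.ni:s.ni` (4 syllables):
  Weights: 2 ku:r H, 3 ni:s H, 4 ni L.
  The penult (syllable 3, ni:s) is heavy, so it takes stress.
  → primary stress on syllable 3.
Suffixed `tul.ku:r.ni:s.ni.kaf.ti` (6 syllables):
  Weights: 4 ni L, 5 kaf H, 6 ti L.
  The penult (syllable 5, kaf) is heavy, so it takes stress.
  → primary stress on syllable 5.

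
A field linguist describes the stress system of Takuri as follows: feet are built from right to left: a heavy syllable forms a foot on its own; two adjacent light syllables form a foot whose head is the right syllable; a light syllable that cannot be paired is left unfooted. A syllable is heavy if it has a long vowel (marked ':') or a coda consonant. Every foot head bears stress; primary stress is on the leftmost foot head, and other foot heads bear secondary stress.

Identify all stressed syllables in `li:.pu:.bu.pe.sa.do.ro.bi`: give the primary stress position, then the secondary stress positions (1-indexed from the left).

primary 1, secondary 2, 4, 6, 8

Weights: 1 li: H, 2 pu: H, 3 bu L, 4 pe L, 5 sa L, 6 do L, 7 ro L, 8 bi L.
Parse right to left (heavy = foot alone; LL = one foot; stranded L unfooted): (ˈli:) (ˈpu:) (bu.ˈpe) (sa.ˈdo) (ro.ˈbi).
Foot heads: 1, 2, 4, 6, 8.
Primary stress on the leftmost head = syllable 1.
Secondary stress on 2, 4, 6, 8: ˈli:.ˌpu:.bu.ˌpe.sa.ˌdo.ro.ˌbi.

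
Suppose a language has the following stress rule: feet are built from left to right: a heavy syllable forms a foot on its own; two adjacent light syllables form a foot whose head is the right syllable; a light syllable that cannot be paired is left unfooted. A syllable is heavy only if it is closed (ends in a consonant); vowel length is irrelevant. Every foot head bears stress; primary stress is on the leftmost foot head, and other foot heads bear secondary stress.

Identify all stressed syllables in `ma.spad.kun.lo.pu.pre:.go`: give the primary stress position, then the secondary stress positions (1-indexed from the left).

primary 2, secondary 3, 5, 7

Weights: 1 ma L, 2 spad H, 3 kun H, 4 lo L, 5 pu L, 6 pre: L, 7 go L.
Parse left to right (heavy = foot alone; LL = one foot; stranded L unfooted): ma (ˈspad) (ˈkun) (lo.ˈpu) (pre:.ˈgo).
Foot heads: 2, 3, 5, 7.
Primary stress on the leftmost head = syllable 2.
Secondary stress on 3, 5, 7: ma.ˈspad.ˌkun.lo.ˌpu.pre:.ˌgo.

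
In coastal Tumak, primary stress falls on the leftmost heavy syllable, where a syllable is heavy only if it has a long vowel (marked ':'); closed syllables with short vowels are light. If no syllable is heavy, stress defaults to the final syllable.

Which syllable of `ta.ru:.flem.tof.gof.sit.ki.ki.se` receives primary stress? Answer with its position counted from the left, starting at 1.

Weights: 1 ta L, 2 ru: H, 3 flem L, 4 tof L, 5 gof L, 6 sit L, 7 ki L, 8 ki L, 9 se L.
Heavy syllables in the domain: 2. The leftmost is syllable 2 (ru:).
Primary stress: syllable 2 → ta.ˈru:.flem.tof.gof.sit.ki.ki.se.

2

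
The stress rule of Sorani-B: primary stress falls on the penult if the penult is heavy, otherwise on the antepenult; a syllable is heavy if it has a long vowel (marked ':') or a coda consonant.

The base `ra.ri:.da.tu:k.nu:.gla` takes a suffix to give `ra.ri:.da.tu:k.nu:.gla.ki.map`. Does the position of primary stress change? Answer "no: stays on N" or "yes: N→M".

yes: 5→6

Base `ra.ri:.da.tu:k.nu:.gla` (6 syllables):
  Weights: 4 tu:k H, 5 nu: H, 6 gla L.
  The penult (syllable 5, nu:) is heavy, so it takes stress.
  → primary stress on syllable 5.
Suffixed `ra.ri:.da.tu:k.nu:.gla.ki.map` (8 syllables):
  Weights: 6 gla L, 7 ki L, 8 map H.
  The penult (syllable 7, ki) is light, so stress falls on the antepenult (syllable 6, gla).
  → primary stress on syllable 6.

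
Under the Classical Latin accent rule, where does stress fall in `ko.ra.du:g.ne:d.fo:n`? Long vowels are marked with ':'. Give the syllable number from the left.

4

Classical Latin: stress the penult if heavy (long vowel or closed), else the antepenult.
Weights: 3 du:g H, 4 ne:d H, 5 fo:n H.
The penult (syllable 4, ne:d) is heavy, so it takes stress.
Stress on syllable 4: ko.ra.du:g.ˈne:d.fo:n.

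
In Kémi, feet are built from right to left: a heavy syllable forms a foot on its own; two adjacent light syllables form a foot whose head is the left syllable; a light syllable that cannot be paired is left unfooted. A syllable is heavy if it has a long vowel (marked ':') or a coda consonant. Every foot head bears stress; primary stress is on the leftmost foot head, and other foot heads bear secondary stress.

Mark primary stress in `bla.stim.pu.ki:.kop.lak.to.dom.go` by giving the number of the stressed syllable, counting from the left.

Weights: 1 bla L, 2 stim H, 3 pu L, 4 ki: H, 5 kop H, 6 lak H, 7 to L, 8 dom H, 9 go L.
Parse right to left (heavy = foot alone; LL = one foot; stranded L unfooted): bla (ˈstim) pu (ˈki:) (ˈkop) (ˈlak) to (ˈdom) go.
Foot heads: 2, 4, 5, 6, 8.
Primary stress on the leftmost head = syllable 2.
Primary stress: syllable 2 → bla.ˈstim.pu.ki:.kop.lak.to.dom.go.

2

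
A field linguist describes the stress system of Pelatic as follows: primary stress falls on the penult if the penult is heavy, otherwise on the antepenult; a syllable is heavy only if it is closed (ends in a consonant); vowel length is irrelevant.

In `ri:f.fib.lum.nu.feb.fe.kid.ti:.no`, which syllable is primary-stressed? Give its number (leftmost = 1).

7

Weights: 7 kid H, 8 ti: L, 9 no L.
The penult (syllable 8, ti:) is light, so stress falls on the antepenult (syllable 7, kid).
Primary stress: syllable 7 → ri:f.fib.lum.nu.feb.fe.ˈkid.ti:.no.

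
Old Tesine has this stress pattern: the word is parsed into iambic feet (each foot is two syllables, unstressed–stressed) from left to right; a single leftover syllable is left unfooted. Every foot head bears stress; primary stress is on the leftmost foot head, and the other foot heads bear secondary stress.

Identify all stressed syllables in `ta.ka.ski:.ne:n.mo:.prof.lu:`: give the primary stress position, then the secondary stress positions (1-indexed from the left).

primary 2, secondary 4, 6

Parse left to right into iambic (σˈσ) feet: (ta.ˈka) (ski:.ˈne:n) (mo:.ˈprof) lu:. Syllable 7 is left unfooted.
Foot heads (stressed positions): 2, 4, 6.
End Rule Leftmost: primary stress on the leftmost head = syllable 2.
Secondary stress on 4, 6: ta.ˈka.ski:.ˌne:n.mo:.ˌprof.lu:.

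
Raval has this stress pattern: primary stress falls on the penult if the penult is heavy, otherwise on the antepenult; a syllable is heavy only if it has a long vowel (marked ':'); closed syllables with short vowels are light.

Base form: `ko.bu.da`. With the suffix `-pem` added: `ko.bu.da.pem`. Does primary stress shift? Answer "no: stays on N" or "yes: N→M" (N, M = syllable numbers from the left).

Base `ko.bu.da` (3 syllables):
  Weights: 1 ko L, 2 bu L, 3 da L.
  The penult (syllable 2, bu) is light, so stress falls on the antepenult (syllable 1, ko).
  → primary stress on syllable 1.
Suffixed `ko.bu.da.pem` (4 syllables):
  Weights: 2 bu L, 3 da L, 4 pem L.
  The penult (syllable 3, da) is light, so stress falls on the antepenult (syllable 2, bu).
  → primary stress on syllable 2.

yes: 1→2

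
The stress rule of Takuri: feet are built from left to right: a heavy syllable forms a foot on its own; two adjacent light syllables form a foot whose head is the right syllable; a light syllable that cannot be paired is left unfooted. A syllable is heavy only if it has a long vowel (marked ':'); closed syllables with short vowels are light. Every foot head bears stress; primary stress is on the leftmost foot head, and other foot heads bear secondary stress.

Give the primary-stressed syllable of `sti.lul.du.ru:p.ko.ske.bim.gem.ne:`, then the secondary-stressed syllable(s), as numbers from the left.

Weights: 1 sti L, 2 lul L, 3 du L, 4 ru:p H, 5 ko L, 6 ske L, 7 bim L, 8 gem L, 9 ne: H.
Parse left to right (heavy = foot alone; LL = one foot; stranded L unfooted): (sti.ˈlul) du (ˈru:p) (ko.ˈske) (bim.ˈgem) (ˈne:).
Foot heads: 2, 4, 6, 8, 9.
Primary stress on the leftmost head = syllable 2.
Secondary stress on 4, 6, 8, 9: sti.ˈlul.du.ˌru:p.ko.ˌske.bim.ˌgem.ˌne:.

primary 2, secondary 4, 6, 8, 9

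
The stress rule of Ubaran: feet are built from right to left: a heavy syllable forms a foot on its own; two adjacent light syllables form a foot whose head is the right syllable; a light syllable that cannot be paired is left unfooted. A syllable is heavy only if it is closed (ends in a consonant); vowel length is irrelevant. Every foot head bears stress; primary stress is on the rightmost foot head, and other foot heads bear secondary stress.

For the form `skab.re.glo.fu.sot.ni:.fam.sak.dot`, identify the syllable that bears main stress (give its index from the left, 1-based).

9

Weights: 1 skab H, 2 re L, 3 glo L, 4 fu L, 5 sot H, 6 ni: L, 7 fam H, 8 sak H, 9 dot H.
Parse right to left (heavy = foot alone; LL = one foot; stranded L unfooted): (ˈskab) re (glo.ˈfu) (ˈsot) ni: (ˈfam) (ˈsak) (ˈdot).
Foot heads: 1, 4, 5, 7, 8, 9.
Primary stress on the rightmost head = syllable 9.
Primary stress: syllable 9 → skab.re.glo.fu.sot.ni:.fam.sak.ˈdot.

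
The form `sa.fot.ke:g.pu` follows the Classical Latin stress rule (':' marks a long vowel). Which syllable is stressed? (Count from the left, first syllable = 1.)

Classical Latin: stress the penult if heavy (long vowel or closed), else the antepenult.
Weights: 2 fot H, 3 ke:g H, 4 pu L.
The penult (syllable 3, ke:g) is heavy, so it takes stress.
Stress on syllable 3: sa.fot.ˈke:g.pu.

3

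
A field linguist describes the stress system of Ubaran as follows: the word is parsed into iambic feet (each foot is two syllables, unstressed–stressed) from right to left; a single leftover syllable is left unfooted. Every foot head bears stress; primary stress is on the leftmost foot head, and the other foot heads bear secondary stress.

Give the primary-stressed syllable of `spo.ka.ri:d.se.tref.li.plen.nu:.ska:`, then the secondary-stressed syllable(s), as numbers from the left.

Parse right to left into iambic (σˈσ) feet: spo (ka.ˈri:d) (se.ˈtref) (li.ˈplen) (nu:.ˈska:). Syllable 1 is left unfooted.
Foot heads (stressed positions): 3, 5, 7, 9.
End Rule Leftmost: primary stress on the leftmost head = syllable 3.
Secondary stress on 5, 7, 9: spo.ka.ˈri:d.se.ˌtref.li.ˌplen.nu:.ˌska:.

primary 3, secondary 5, 7, 9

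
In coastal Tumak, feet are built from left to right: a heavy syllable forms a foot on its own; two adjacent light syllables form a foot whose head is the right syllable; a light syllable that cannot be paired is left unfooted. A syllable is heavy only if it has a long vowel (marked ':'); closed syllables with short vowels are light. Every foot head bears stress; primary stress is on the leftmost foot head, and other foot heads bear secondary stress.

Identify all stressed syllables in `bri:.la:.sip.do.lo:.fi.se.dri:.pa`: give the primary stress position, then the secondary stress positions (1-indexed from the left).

Weights: 1 bri: H, 2 la: H, 3 sip L, 4 do L, 5 lo: H, 6 fi L, 7 se L, 8 dri: H, 9 pa L.
Parse left to right (heavy = foot alone; LL = one foot; stranded L unfooted): (ˈbri:) (ˈla:) (sip.ˈdo) (ˈlo:) (fi.ˈse) (ˈdri:) pa.
Foot heads: 1, 2, 4, 5, 7, 8.
Primary stress on the leftmost head = syllable 1.
Secondary stress on 2, 4, 5, 7, 8: ˈbri:.ˌla:.sip.ˌdo.ˌlo:.fi.ˌse.ˌdri:.pa.

primary 1, secondary 2, 4, 5, 7, 8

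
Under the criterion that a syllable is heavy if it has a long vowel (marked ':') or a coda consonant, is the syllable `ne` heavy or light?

`ne`: short vowel, open (no coda). Short vowel, open → light.

light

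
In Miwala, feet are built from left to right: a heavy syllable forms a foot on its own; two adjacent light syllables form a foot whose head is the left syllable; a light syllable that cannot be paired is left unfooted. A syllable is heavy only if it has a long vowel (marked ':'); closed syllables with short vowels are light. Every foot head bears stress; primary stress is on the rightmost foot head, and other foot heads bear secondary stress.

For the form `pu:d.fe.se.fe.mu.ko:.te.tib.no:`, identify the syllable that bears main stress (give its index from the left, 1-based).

Weights: 1 pu:d H, 2 fe L, 3 se L, 4 fe L, 5 mu L, 6 ko: H, 7 te L, 8 tib L, 9 no: H.
Parse left to right (heavy = foot alone; LL = one foot; stranded L unfooted): (ˈpu:d) (ˈfe.se) (ˈfe.mu) (ˈko:) (ˈte.tib) (ˈno:).
Foot heads: 1, 2, 4, 6, 7, 9.
Primary stress on the rightmost head = syllable 9.
Primary stress: syllable 9 → pu:d.fe.se.fe.mu.ko:.te.tib.ˈno:.

9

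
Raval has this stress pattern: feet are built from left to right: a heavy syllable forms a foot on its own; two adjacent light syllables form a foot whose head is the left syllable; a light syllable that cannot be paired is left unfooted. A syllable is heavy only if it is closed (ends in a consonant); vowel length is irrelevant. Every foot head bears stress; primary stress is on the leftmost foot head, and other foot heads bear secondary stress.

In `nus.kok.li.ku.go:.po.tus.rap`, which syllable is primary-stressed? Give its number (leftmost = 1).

Weights: 1 nus H, 2 kok H, 3 li L, 4 ku L, 5 go: L, 6 po L, 7 tus H, 8 rap H.
Parse left to right (heavy = foot alone; LL = one foot; stranded L unfooted): (ˈnus) (ˈkok) (ˈli.ku) (ˈgo:.po) (ˈtus) (ˈrap).
Foot heads: 1, 2, 3, 5, 7, 8.
Primary stress on the leftmost head = syllable 1.
Primary stress: syllable 1 → ˈnus.kok.li.ku.go:.po.tus.rap.

1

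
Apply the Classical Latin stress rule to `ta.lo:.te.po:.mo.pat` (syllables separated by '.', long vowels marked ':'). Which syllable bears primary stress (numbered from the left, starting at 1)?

Classical Latin: stress the penult if heavy (long vowel or closed), else the antepenult.
Weights: 4 po: H, 5 mo L, 6 pat H.
The penult (syllable 5, mo) is light, so stress falls on the antepenult (syllable 4, po:).
Stress on syllable 4: ta.lo:.te.ˈpo:.mo.pat.

4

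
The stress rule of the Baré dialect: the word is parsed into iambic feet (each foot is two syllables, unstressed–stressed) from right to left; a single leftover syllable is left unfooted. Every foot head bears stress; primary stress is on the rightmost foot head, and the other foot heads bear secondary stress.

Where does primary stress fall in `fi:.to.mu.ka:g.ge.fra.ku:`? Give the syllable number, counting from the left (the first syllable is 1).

Parse right to left into iambic (σˈσ) feet: fi: (to.ˈmu) (ka:g.ˈge) (fra.ˈku:). Syllable 1 is left unfooted.
Foot heads (stressed positions): 3, 5, 7.
End Rule Rightmost: primary stress on the rightmost head = syllable 7.
Primary stress: syllable 7 → fi:.to.mu.ka:g.ge.fra.ˈku:.

7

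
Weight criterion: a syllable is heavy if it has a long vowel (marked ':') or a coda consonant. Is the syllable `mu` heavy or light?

`mu`: short vowel, open (no coda). Short vowel, open → light.

light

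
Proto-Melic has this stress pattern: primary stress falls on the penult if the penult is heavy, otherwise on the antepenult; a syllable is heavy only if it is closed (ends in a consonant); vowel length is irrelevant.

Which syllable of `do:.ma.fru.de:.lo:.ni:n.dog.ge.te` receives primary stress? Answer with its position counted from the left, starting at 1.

7

Weights: 7 dog H, 8 ge L, 9 te L.
The penult (syllable 8, ge) is light, so stress falls on the antepenult (syllable 7, dog).
Primary stress: syllable 7 → do:.ma.fru.de:.lo:.ni:n.ˈdog.ge.te.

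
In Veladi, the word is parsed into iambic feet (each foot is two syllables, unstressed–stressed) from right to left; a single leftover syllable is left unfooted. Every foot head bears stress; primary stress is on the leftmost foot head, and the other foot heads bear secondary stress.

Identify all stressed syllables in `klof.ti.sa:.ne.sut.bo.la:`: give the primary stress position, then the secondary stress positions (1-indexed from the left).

primary 3, secondary 5, 7

Parse right to left into iambic (σˈσ) feet: klof (ti.ˈsa:) (ne.ˈsut) (bo.ˈla:). Syllable 1 is left unfooted.
Foot heads (stressed positions): 3, 5, 7.
End Rule Leftmost: primary stress on the leftmost head = syllable 3.
Secondary stress on 5, 7: klof.ti.ˈsa:.ne.ˌsut.bo.ˌla:.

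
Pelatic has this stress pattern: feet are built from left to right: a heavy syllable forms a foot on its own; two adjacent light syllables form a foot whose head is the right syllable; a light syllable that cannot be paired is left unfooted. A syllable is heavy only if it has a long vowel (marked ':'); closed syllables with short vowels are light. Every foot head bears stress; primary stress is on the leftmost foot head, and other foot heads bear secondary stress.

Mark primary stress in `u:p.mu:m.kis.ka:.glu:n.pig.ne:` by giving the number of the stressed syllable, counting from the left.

1

Weights: 1 u:p H, 2 mu:m H, 3 kis L, 4 ka: H, 5 glu:n H, 6 pig L, 7 ne: H.
Parse left to right (heavy = foot alone; LL = one foot; stranded L unfooted): (ˈu:p) (ˈmu:m) kis (ˈka:) (ˈglu:n) pig (ˈne:).
Foot heads: 1, 2, 4, 5, 7.
Primary stress on the leftmost head = syllable 1.
Primary stress: syllable 1 → ˈu:p.mu:m.kis.ka:.glu:n.pig.ne:.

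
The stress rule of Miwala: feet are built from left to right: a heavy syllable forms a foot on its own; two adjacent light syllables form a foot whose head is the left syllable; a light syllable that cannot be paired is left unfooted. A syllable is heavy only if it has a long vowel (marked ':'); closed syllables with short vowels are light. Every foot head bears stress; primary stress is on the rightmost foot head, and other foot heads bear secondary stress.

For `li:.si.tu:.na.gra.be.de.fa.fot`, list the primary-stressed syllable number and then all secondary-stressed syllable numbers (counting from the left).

primary 8, secondary 1, 3, 4, 6

Weights: 1 li: H, 2 si L, 3 tu: H, 4 na L, 5 gra L, 6 be L, 7 de L, 8 fa L, 9 fot L.
Parse left to right (heavy = foot alone; LL = one foot; stranded L unfooted): (ˈli:) si (ˈtu:) (ˈna.gra) (ˈbe.de) (ˈfa.fot).
Foot heads: 1, 3, 4, 6, 8.
Primary stress on the rightmost head = syllable 8.
Secondary stress on 1, 3, 4, 6: ˌli:.si.ˌtu:.ˌna.gra.ˌbe.de.ˈfa.fot.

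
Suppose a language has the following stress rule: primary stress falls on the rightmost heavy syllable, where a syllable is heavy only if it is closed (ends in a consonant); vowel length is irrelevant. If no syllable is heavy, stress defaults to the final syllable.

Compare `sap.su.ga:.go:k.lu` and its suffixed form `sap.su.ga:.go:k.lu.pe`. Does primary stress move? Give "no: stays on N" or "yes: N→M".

Base `sap.su.ga:.go:k.lu` (5 syllables):
  Weights: 1 sap H, 2 su L, 3 ga: L, 4 go:k H, 5 lu L.
  Heavy syllables in the domain: 1, 4. The rightmost is syllable 4 (go:k).
  → primary stress on syllable 4.
Suffixed `sap.su.ga:.go:k.lu.pe` (6 syllables):
  Weights: 1 sap H, 2 su L, 3 ga: L, 4 go:k H, 5 lu L, 6 pe L.
  Heavy syllables in the domain: 1, 4. The rightmost is syllable 4 (go:k).
  → primary stress on syllable 4.

no: stays on 4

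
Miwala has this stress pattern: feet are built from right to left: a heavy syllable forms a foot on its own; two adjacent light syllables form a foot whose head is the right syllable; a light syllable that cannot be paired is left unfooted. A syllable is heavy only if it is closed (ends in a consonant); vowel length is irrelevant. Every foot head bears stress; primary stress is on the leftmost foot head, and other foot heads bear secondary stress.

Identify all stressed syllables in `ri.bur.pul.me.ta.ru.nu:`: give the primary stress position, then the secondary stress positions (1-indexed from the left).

primary 2, secondary 3, 5, 7

Weights: 1 ri L, 2 bur H, 3 pul H, 4 me L, 5 ta L, 6 ru L, 7 nu: L.
Parse right to left (heavy = foot alone; LL = one foot; stranded L unfooted): ri (ˈbur) (ˈpul) (me.ˈta) (ru.ˈnu:).
Foot heads: 2, 3, 5, 7.
Primary stress on the leftmost head = syllable 2.
Secondary stress on 3, 5, 7: ri.ˈbur.ˌpul.me.ˌta.ru.ˌnu:.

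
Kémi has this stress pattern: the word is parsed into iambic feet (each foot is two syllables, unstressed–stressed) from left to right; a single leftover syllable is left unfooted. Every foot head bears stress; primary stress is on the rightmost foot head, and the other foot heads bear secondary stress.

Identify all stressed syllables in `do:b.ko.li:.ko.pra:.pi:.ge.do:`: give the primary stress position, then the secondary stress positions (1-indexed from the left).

Parse left to right into iambic (σˈσ) feet: (do:b.ˈko) (li:.ˈko) (pra:.ˈpi:) (ge.ˈdo:).
Foot heads (stressed positions): 2, 4, 6, 8.
End Rule Rightmost: primary stress on the rightmost head = syllable 8.
Secondary stress on 2, 4, 6: do:b.ˌko.li:.ˌko.pra:.ˌpi:.ge.ˈdo:.

primary 8, secondary 2, 4, 6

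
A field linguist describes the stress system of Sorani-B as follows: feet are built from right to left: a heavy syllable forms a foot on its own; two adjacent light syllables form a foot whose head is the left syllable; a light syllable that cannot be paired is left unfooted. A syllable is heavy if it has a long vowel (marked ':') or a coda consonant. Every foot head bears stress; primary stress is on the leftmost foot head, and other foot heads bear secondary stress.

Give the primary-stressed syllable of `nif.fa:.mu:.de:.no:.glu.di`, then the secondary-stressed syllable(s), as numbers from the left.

Weights: 1 nif H, 2 fa: H, 3 mu: H, 4 de: H, 5 no: H, 6 glu L, 7 di L.
Parse right to left (heavy = foot alone; LL = one foot; stranded L unfooted): (ˈnif) (ˈfa:) (ˈmu:) (ˈde:) (ˈno:) (ˈglu.di).
Foot heads: 1, 2, 3, 4, 5, 6.
Primary stress on the leftmost head = syllable 1.
Secondary stress on 2, 3, 4, 5, 6: ˈnif.ˌfa:.ˌmu:.ˌde:.ˌno:.ˌglu.di.

primary 1, secondary 2, 3, 4, 5, 6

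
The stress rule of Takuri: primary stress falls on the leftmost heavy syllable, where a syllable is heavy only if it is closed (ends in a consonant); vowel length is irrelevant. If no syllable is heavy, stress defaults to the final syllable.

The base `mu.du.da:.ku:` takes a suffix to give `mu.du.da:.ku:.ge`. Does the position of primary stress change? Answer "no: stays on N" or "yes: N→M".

yes: 4→5

Base `mu.du.da:.ku:` (4 syllables):
  Weights: 1 mu L, 2 du L, 3 da: L, 4 ku: L.
  No heavy syllable in the domain; default to the final syllable = syllable 4.
  → primary stress on syllable 4.
Suffixed `mu.du.da:.ku:.ge` (5 syllables):
  Weights: 1 mu L, 2 du L, 3 da: L, 4 ku: L, 5 ge L.
  No heavy syllable in the domain; default to the final syllable = syllable 5.
  → primary stress on syllable 5.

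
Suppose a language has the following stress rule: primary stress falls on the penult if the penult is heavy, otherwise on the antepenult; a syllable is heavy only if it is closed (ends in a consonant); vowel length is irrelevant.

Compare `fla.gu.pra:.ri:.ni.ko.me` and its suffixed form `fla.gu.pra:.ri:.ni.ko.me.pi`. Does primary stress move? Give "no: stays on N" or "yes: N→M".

Base `fla.gu.pra:.ri:.ni.ko.me` (7 syllables):
  Weights: 5 ni L, 6 ko L, 7 me L.
  The penult (syllable 6, ko) is light, so stress falls on the antepenult (syllable 5, ni).
  → primary stress on syllable 5.
Suffixed `fla.gu.pra:.ri:.ni.ko.me.pi` (8 syllables):
  Weights: 6 ko L, 7 me L, 8 pi L.
  The penult (syllable 7, me) is light, so stress falls on the antepenult (syllable 6, ko).
  → primary stress on syllable 6.

yes: 5→6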